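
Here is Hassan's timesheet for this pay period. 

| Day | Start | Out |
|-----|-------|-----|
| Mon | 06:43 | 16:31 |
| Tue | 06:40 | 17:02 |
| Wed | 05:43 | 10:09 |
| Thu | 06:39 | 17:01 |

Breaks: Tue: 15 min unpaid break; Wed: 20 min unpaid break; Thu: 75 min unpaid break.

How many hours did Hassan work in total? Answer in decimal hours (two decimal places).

33.13 hours

Mon: 06:43–16:31 = 9 h 48 min
Tue: 06:40–17:02 = 10 h 22 min; less 15 min break → 10 h 7 min
Wed: 05:43–10:09 = 4 h 26 min; less 20 min break → 4 h 6 min
Thu: 06:39–17:01 = 10 h 22 min; less 75 min break → 9 h 7 min
Total: 9 h 48 min + 10 h 7 min + 4 h 6 min + 9 h 7 min = 33 h 8 min.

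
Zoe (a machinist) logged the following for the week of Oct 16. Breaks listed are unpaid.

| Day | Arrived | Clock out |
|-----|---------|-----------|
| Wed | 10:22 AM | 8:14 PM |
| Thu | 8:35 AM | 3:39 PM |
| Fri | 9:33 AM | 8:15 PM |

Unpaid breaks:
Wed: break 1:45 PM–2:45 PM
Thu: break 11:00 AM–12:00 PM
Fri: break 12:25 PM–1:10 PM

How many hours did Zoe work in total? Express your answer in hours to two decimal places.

24.88 hours

Wed: 10:22 AM–8:14 PM = 9 h 52 min; less 60 min break → 8 h 52 min
Thu: 8:35 AM–3:39 PM = 7 h 4 min; less 60 min break → 6 h 4 min
Fri: 9:33 AM–8:15 PM = 10 h 42 min; less 45 min break → 9 h 57 min
Total: 8 h 52 min + 6 h 4 min + 9 h 57 min = 24 h 53 min.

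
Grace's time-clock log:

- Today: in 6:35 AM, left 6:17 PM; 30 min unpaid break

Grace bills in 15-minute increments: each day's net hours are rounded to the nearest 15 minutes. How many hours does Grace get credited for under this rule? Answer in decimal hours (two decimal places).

11.25 hours

Today: 6:35 AM–6:17 PM = 11 h 42 min − 30 min = 11 h 12 min → rounds to 11 h 15 min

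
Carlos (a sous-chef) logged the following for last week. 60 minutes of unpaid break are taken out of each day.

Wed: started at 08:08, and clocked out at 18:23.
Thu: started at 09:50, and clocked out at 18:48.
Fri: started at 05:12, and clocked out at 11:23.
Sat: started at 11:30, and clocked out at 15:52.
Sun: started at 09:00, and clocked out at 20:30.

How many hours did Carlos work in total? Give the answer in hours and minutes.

36 h 16 min

Wed: 08:08–18:23 = 10 h 15 min; less 60 min break → 9 h 15 min
Thu: 09:50–18:48 = 8 h 58 min; less 60 min break → 7 h 58 min
Fri: 05:12–11:23 = 6 h 11 min; less 60 min break → 5 h 11 min
Sat: 11:30–15:52 = 4 h 22 min; less 60 min break → 3 h 22 min
Sun: 09:00–20:30 = 11 h 30 min; less 60 min break → 10 h 30 min
Total: 9 h 15 min + 7 h 58 min + 5 h 11 min + 3 h 22 min + 10 h 30 min = 36 h 16 min.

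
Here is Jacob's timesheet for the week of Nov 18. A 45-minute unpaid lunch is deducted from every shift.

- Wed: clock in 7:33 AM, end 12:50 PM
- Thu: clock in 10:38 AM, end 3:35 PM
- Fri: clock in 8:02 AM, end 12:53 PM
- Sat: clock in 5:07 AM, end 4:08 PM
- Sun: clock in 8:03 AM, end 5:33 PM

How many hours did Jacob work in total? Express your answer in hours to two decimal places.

Wed: 7:33 AM–12:50 PM = 5 h 17 min; less 45 min break → 4 h 32 min
Thu: 10:38 AM–3:35 PM = 4 h 57 min; less 45 min break → 4 h 12 min
Fri: 8:02 AM–12:53 PM = 4 h 51 min; less 45 min break → 4 h 6 min
Sat: 5:07 AM–4:08 PM = 11 h 1 min; less 45 min break → 10 h 16 min
Sun: 8:03 AM–5:33 PM = 9 h 30 min; less 45 min break → 8 h 45 min
Total: 4 h 32 min + 4 h 12 min + 4 h 6 min + 10 h 16 min + 8 h 45 min = 31 h 51 min.

31.85 hours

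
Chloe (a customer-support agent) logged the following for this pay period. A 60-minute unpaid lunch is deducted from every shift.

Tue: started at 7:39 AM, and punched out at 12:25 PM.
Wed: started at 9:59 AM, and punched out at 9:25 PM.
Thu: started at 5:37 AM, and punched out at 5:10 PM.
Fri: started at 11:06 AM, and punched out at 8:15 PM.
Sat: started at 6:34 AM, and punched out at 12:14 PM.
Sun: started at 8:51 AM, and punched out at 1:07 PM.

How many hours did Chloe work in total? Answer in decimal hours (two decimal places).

Tue: 7:39 AM–12:25 PM = 4 h 46 min; less 60 min break → 3 h 46 min
Wed: 9:59 AM–9:25 PM = 11 h 26 min; less 60 min break → 10 h 26 min
Thu: 5:37 AM–5:10 PM = 11 h 33 min; less 60 min break → 10 h 33 min
Fri: 11:06 AM–8:15 PM = 9 h 9 min; less 60 min break → 8 h 9 min
Sat: 6:34 AM–12:14 PM = 5 h 40 min; less 60 min break → 4 h 40 min
Sun: 8:51 AM–1:07 PM = 4 h 16 min; less 60 min break → 3 h 16 min
Total: 3 h 46 min + 10 h 26 min + 10 h 33 min + 8 h 9 min + 4 h 40 min + 3 h 16 min = 40 h 50 min.

40.83 hours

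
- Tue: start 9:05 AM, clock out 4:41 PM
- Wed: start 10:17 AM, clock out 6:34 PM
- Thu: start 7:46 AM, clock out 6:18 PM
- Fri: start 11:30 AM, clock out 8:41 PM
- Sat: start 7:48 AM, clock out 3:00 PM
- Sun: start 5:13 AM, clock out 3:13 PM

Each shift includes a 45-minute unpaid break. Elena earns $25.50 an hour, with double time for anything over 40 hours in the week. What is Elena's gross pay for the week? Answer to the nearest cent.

$1443.30

Tue: 9:05 AM–4:41 PM = 7 h 36 min; less 45 min break → 6 h 51 min
Wed: 10:17 AM–6:34 PM = 8 h 17 min; less 45 min break → 7 h 32 min
Thu: 7:46 AM–6:18 PM = 10 h 32 min; less 45 min break → 9 h 47 min
Fri: 11:30 AM–8:41 PM = 9 h 11 min; less 45 min break → 8 h 26 min
Sat: 7:48 AM–3:00 PM = 7 h 12 min; less 45 min break → 6 h 27 min
Sun: 5:13 AM–3:13 PM = 10 h 0 min; less 45 min break → 9 h 15 min
Total worked: 48 h 18 min = 2898 min.
Regular 40 h 0 min = 2400 min at $25.50/h; overtime 8 h 18 min = 498 min at $51.00/h.
Pay = (2400 × $25.50 + 498 × $51.00) ÷ 60 = $1443.30.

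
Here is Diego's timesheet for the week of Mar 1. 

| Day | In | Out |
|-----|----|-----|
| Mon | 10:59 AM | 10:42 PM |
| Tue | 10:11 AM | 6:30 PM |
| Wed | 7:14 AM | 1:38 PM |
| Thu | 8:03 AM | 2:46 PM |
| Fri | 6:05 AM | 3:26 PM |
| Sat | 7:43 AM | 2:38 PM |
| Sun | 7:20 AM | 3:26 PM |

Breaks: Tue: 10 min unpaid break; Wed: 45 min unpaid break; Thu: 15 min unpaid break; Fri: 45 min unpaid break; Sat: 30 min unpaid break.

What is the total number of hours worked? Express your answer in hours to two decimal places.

55.10 hours

Mon: 10:59 AM–10:42 PM = 11 h 43 min
Tue: 10:11 AM–6:30 PM = 8 h 19 min; less 10 min break → 8 h 9 min
Wed: 7:14 AM–1:38 PM = 6 h 24 min; less 45 min break → 5 h 39 min
Thu: 8:03 AM–2:46 PM = 6 h 43 min; less 15 min break → 6 h 28 min
Fri: 6:05 AM–3:26 PM = 9 h 21 min; less 45 min break → 8 h 36 min
Sat: 7:43 AM–2:38 PM = 6 h 55 min; less 30 min break → 6 h 25 min
Sun: 7:20 AM–3:26 PM = 8 h 6 min
Total: 11 h 43 min + 8 h 9 min + 5 h 39 min + 6 h 28 min + 8 h 36 min + 6 h 25 min + 8 h 6 min = 55 h 6 min.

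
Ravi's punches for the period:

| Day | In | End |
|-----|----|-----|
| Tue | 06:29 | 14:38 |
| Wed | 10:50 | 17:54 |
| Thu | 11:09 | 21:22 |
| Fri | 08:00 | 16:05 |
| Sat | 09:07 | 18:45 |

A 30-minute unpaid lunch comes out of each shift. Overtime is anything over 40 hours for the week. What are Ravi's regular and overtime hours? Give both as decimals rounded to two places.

Regular 40.00 hours, overtime 0.65 hours

Tue: 06:29–14:38 = 8 h 9 min; less 30 min break → 7 h 39 min
Wed: 10:50–17:54 = 7 h 4 min; less 30 min break → 6 h 34 min
Thu: 11:09–21:22 = 10 h 13 min; less 30 min break → 9 h 43 min
Fri: 08:00–16:05 = 8 h 5 min; less 30 min break → 7 h 35 min
Sat: 09:07–18:45 = 9 h 38 min; less 30 min break → 9 h 8 min
Total worked: 40 h 39 min = 40.65 h.
Threshold 40 h → overtime 0 h 39 min, regular 40 h 0 min.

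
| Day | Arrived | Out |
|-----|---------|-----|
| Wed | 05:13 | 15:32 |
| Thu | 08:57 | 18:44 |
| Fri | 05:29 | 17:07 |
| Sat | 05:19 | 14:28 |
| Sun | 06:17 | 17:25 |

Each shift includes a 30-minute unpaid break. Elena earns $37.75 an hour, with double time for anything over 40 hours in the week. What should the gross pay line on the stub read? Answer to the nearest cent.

Wed: 05:13–15:32 = 10 h 19 min; less 30 min break → 9 h 49 min
Thu: 08:57–18:44 = 9 h 47 min; less 30 min break → 9 h 17 min
Fri: 05:29–17:07 = 11 h 38 min; less 30 min break → 11 h 8 min
Sat: 05:19–14:28 = 9 h 9 min; less 30 min break → 8 h 39 min
Sun: 06:17–17:25 = 11 h 8 min; less 30 min break → 10 h 38 min
Total worked: 49 h 31 min = 2971 min.
Regular 40 h 0 min = 2400 min at $37.75/h; overtime 9 h 31 min = 571 min at $75.50/h.
Pay = (2400 × $37.75 + 571 × $75.50) ÷ 60 = $2228.51.

$2228.51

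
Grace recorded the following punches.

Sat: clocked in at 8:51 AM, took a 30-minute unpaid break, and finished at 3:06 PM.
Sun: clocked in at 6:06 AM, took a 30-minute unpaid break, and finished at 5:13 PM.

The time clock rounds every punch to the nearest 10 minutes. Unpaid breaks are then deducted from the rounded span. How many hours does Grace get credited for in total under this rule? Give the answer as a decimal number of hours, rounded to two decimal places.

Sat: in 8:51 AM→8:50 AM, out 3:06 PM→3:10 PM; 6 h 20 min − 30 min = 5 h 50 min
Sun: in 6:06 AM→6:10 AM, out 5:13 PM→5:10 PM; 11 h 0 min − 30 min = 10 h 30 min
Total credited: 16 h 20 min.

16.33 hours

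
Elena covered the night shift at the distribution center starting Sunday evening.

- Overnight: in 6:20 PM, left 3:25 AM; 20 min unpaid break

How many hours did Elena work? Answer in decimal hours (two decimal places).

Overnight: 6:20 PM → midnight = 5 h 40 min; midnight → 3:25 AM = 3 h 25 min; span 9 h 5 min; less 20 min break → 8 h 45 min

8.75 hours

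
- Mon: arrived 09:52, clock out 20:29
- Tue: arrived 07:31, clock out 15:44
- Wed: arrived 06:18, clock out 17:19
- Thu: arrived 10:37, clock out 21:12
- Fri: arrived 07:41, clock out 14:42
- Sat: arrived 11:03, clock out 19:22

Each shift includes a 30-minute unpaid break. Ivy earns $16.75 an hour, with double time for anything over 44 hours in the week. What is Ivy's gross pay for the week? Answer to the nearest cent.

$1030.68

Mon: 09:52–20:29 = 10 h 37 min; less 30 min break → 10 h 7 min
Tue: 07:31–15:44 = 8 h 13 min; less 30 min break → 7 h 43 min
Wed: 06:18–17:19 = 11 h 1 min; less 30 min break → 10 h 31 min
Thu: 10:37–21:12 = 10 h 35 min; less 30 min break → 10 h 5 min
Fri: 07:41–14:42 = 7 h 1 min; less 30 min break → 6 h 31 min
Sat: 11:03–19:22 = 8 h 19 min; less 30 min break → 7 h 49 min
Total worked: 52 h 46 min = 3166 min.
Regular 44 h 0 min = 2640 min at $16.75/h; overtime 8 h 46 min = 526 min at $33.50/h.
Pay = (2640 × $16.75 + 526 × $33.50) ÷ 60 = $1030.68.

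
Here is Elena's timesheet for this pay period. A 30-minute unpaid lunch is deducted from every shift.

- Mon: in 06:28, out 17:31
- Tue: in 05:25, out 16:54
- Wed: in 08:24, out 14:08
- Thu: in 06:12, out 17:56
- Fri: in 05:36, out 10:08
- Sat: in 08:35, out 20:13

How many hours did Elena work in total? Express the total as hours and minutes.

53 h 10 min

Mon: 06:28–17:31 = 11 h 3 min; less 30 min break → 10 h 33 min
Tue: 05:25–16:54 = 11 h 29 min; less 30 min break → 10 h 59 min
Wed: 08:24–14:08 = 5 h 44 min; less 30 min break → 5 h 14 min
Thu: 06:12–17:56 = 11 h 44 min; less 30 min break → 11 h 14 min
Fri: 05:36–10:08 = 4 h 32 min; less 30 min break → 4 h 2 min
Sat: 08:35–20:13 = 11 h 38 min; less 30 min break → 11 h 8 min
Total: 10 h 33 min + 10 h 59 min + 5 h 14 min + 11 h 14 min + 4 h 2 min + 11 h 8 min = 53 h 10 min.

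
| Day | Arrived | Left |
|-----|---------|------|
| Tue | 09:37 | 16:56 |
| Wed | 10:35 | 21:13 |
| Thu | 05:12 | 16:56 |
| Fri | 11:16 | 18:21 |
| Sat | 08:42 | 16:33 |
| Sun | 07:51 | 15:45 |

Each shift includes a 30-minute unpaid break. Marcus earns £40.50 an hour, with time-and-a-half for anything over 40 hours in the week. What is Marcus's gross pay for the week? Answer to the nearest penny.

£2198.14

Tue: 09:37–16:56 = 7 h 19 min; less 30 min break → 6 h 49 min
Wed: 10:35–21:13 = 10 h 38 min; less 30 min break → 10 h 8 min
Thu: 05:12–16:56 = 11 h 44 min; less 30 min break → 11 h 14 min
Fri: 11:16–18:21 = 7 h 5 min; less 30 min break → 6 h 35 min
Sat: 08:42–16:33 = 7 h 51 min; less 30 min break → 7 h 21 min
Sun: 07:51–15:45 = 7 h 54 min; less 30 min break → 7 h 24 min
Total worked: 49 h 31 min = 2971 min.
Regular 40 h 0 min = 2400 min at £40.50/h; overtime 9 h 31 min = 571 min at £60.75/h.
Pay = (2400 × £40.50 + 571 × £60.75) ÷ 60 = £2198.14.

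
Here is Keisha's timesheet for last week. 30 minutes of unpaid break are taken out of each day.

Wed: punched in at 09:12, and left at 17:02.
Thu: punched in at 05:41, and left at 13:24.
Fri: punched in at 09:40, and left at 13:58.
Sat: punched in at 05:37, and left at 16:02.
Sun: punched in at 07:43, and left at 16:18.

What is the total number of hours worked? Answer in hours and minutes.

36 h 21 min

Wed: 09:12–17:02 = 7 h 50 min; less 30 min break → 7 h 20 min
Thu: 05:41–13:24 = 7 h 43 min; less 30 min break → 7 h 13 min
Fri: 09:40–13:58 = 4 h 18 min; less 30 min break → 3 h 48 min
Sat: 05:37–16:02 = 10 h 25 min; less 30 min break → 9 h 55 min
Sun: 07:43–16:18 = 8 h 35 min; less 30 min break → 8 h 5 min
Total: 7 h 20 min + 7 h 13 min + 3 h 48 min + 9 h 55 min + 8 h 5 min = 36 h 21 min.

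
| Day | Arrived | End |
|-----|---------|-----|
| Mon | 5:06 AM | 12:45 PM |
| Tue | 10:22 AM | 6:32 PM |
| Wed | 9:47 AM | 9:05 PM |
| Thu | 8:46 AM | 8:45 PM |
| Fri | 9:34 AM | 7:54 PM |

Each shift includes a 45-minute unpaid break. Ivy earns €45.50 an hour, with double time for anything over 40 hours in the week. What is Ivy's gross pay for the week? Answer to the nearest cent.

€2337.18

Mon: 5:06 AM–12:45 PM = 7 h 39 min; less 45 min break → 6 h 54 min
Tue: 10:22 AM–6:32 PM = 8 h 10 min; less 45 min break → 7 h 25 min
Wed: 9:47 AM–9:05 PM = 11 h 18 min; less 45 min break → 10 h 33 min
Thu: 8:46 AM–8:45 PM = 11 h 59 min; less 45 min break → 11 h 14 min
Fri: 9:34 AM–7:54 PM = 10 h 20 min; less 45 min break → 9 h 35 min
Total worked: 45 h 41 min = 2741 min.
Regular 40 h 0 min = 2400 min at €45.50/h; overtime 5 h 41 min = 341 min at €91.00/h.
Pay = (2400 × €45.50 + 341 × €91.00) ÷ 60 = €2337.18.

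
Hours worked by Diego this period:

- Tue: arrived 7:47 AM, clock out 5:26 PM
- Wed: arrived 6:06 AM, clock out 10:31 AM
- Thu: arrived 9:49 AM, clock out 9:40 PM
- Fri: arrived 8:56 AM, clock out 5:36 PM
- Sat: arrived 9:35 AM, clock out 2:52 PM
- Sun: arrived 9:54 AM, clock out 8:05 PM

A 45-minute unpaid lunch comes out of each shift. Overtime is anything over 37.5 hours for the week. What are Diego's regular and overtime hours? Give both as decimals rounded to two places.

Regular 37.50 hours, overtime 8.05 hours

Tue: 7:47 AM–5:26 PM = 9 h 39 min; less 45 min break → 8 h 54 min
Wed: 6:06 AM–10:31 AM = 4 h 25 min; less 45 min break → 3 h 40 min
Thu: 9:49 AM–9:40 PM = 11 h 51 min; less 45 min break → 11 h 6 min
Fri: 8:56 AM–5:36 PM = 8 h 40 min; less 45 min break → 7 h 55 min
Sat: 9:35 AM–2:52 PM = 5 h 17 min; less 45 min break → 4 h 32 min
Sun: 9:54 AM–8:05 PM = 10 h 11 min; less 45 min break → 9 h 26 min
Total worked: 45 h 33 min = 45.55 h.
Threshold 37.5 h → overtime 8 h 3 min, regular 37 h 30 min.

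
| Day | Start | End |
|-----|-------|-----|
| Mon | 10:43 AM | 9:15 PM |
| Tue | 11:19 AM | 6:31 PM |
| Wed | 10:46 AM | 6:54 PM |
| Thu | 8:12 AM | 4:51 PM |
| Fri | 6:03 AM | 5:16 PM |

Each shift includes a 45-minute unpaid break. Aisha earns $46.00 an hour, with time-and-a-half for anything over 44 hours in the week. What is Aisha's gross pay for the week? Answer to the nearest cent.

$1931.23

Mon: 10:43 AM–9:15 PM = 10 h 32 min; less 45 min break → 9 h 47 min
Tue: 11:19 AM–6:31 PM = 7 h 12 min; less 45 min break → 6 h 27 min
Wed: 10:46 AM–6:54 PM = 8 h 8 min; less 45 min break → 7 h 23 min
Thu: 8:12 AM–4:51 PM = 8 h 39 min; less 45 min break → 7 h 54 min
Fri: 6:03 AM–5:16 PM = 11 h 13 min; less 45 min break → 10 h 28 min
Total worked: 41 h 59 min = 2519 min.
Regular 41 h 59 min = 2519 min at $46.00/h; overtime 0 h 0 min = 0 min at $69.00/h.
Pay = (2519 × $46.00 + 0 × $69.00) ÷ 60 = $1931.23.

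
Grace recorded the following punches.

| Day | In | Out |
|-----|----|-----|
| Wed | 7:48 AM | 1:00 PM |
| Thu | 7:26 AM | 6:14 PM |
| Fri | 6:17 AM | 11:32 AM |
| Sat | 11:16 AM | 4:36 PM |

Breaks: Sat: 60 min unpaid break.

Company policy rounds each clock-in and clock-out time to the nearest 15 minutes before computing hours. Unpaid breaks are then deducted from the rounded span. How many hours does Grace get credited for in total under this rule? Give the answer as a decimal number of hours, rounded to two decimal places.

25.50 hours

Wed: in 7:48 AM→7:45 AM, out 1:00 PM→1:00 PM; 5 h 15 min
Thu: in 7:26 AM→7:30 AM, out 6:14 PM→6:15 PM; 10 h 45 min
Fri: in 6:17 AM→6:15 AM, out 11:32 AM→11:30 AM; 5 h 15 min
Sat: in 11:16 AM→11:15 AM, out 4:36 PM→4:30 PM; 5 h 15 min − 60 min = 4 h 15 min
Total credited: 25 h 30 min.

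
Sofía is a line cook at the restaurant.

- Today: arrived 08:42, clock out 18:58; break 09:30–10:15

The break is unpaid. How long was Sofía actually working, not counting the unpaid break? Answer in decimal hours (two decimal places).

Today: 08:42–18:58 = 10 h 16 min; less 45 min break → 9 h 31 min

9.52 hours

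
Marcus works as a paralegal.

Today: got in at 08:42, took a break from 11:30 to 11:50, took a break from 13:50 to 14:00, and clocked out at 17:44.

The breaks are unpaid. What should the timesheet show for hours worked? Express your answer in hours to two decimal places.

Today: 08:42–17:44 = 9 h 2 min; less 30 min break → 8 h 32 min

8.53 hours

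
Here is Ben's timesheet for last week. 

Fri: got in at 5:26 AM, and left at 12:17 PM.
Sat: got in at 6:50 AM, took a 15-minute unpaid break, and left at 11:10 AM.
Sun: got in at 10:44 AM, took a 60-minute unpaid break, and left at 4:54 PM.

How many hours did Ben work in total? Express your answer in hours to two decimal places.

16.10 hours

Fri: 5:26 AM–12:17 PM = 6 h 51 min
Sat: 6:50 AM–11:10 AM = 4 h 20 min; less 15 min break → 4 h 5 min
Sun: 10:44 AM–4:54 PM = 6 h 10 min; less 60 min break → 5 h 10 min
Total: 6 h 51 min + 4 h 5 min + 5 h 10 min = 16 h 6 min.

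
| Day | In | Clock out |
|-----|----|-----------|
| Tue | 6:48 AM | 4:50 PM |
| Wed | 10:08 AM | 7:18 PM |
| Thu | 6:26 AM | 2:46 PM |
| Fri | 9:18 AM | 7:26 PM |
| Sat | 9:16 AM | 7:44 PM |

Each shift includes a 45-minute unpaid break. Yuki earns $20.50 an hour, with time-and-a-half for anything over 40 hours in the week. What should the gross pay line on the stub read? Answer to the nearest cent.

Tue: 6:48 AM–4:50 PM = 10 h 2 min; less 45 min break → 9 h 17 min
Wed: 10:08 AM–7:18 PM = 9 h 10 min; less 45 min break → 8 h 25 min
Thu: 6:26 AM–2:46 PM = 8 h 20 min; less 45 min break → 7 h 35 min
Fri: 9:18 AM–7:26 PM = 10 h 8 min; less 45 min break → 9 h 23 min
Sat: 9:16 AM–7:44 PM = 10 h 28 min; less 45 min break → 9 h 43 min
Total worked: 44 h 23 min = 2663 min.
Regular 40 h 0 min = 2400 min at $20.50/h; overtime 4 h 23 min = 263 min at $30.75/h.
Pay = (2400 × $20.50 + 263 × $30.75) ÷ 60 = $954.79.

$954.79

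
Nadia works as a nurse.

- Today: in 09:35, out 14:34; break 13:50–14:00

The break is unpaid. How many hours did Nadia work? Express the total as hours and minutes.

Today: 09:35–14:34 = 4 h 59 min; less 10 min break → 4 h 49 min

4 h 49 min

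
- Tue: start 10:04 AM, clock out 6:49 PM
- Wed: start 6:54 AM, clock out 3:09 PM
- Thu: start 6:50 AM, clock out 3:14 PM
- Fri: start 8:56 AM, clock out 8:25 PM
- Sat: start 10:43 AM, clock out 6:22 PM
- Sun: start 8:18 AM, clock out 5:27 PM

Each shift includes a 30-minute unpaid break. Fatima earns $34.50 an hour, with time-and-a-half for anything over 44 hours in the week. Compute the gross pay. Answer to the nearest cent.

$1863.86

Tue: 10:04 AM–6:49 PM = 8 h 45 min; less 30 min break → 8 h 15 min
Wed: 6:54 AM–3:09 PM = 8 h 15 min; less 30 min break → 7 h 45 min
Thu: 6:50 AM–3:14 PM = 8 h 24 min; less 30 min break → 7 h 54 min
Fri: 8:56 AM–8:25 PM = 11 h 29 min; less 30 min break → 10 h 59 min
Sat: 10:43 AM–6:22 PM = 7 h 39 min; less 30 min break → 7 h 9 min
Sun: 8:18 AM–5:27 PM = 9 h 9 min; less 30 min break → 8 h 39 min
Total worked: 50 h 41 min = 3041 min.
Regular 44 h 0 min = 2640 min at $34.50/h; overtime 6 h 41 min = 401 min at $51.75/h.
Pay = (2640 × $34.50 + 401 × $51.75) ÷ 60 = $1863.86.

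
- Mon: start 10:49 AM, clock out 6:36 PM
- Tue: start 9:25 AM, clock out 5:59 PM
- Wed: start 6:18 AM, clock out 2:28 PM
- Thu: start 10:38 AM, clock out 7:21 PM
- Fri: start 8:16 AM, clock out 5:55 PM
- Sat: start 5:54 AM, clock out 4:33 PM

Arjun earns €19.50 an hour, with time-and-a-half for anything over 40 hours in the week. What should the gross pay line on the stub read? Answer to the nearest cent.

Mon: 10:49 AM–6:36 PM = 7 h 47 min
Tue: 9:25 AM–5:59 PM = 8 h 34 min
Wed: 6:18 AM–2:28 PM = 8 h 10 min
Thu: 10:38 AM–7:21 PM = 8 h 43 min
Fri: 8:16 AM–5:55 PM = 9 h 39 min
Sat: 5:54 AM–4:33 PM = 10 h 39 min
Total worked: 53 h 32 min = 3212 min.
Regular 40 h 0 min = 2400 min at €19.50/h; overtime 13 h 32 min = 812 min at €29.25/h.
Pay = (2400 × €19.50 + 812 × €29.25) ÷ 60 = €1175.85.

€1175.85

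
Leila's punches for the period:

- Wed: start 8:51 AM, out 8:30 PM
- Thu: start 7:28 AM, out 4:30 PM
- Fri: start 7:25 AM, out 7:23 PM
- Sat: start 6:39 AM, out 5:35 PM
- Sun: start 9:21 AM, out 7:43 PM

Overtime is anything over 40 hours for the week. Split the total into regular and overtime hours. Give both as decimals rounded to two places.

Regular 40.00 hours, overtime 13.95 hours

Wed: 8:51 AM–8:30 PM = 11 h 39 min
Thu: 7:28 AM–4:30 PM = 9 h 2 min
Fri: 7:25 AM–7:23 PM = 11 h 58 min
Sat: 6:39 AM–5:35 PM = 10 h 56 min
Sun: 9:21 AM–7:43 PM = 10 h 22 min
Total worked: 53 h 57 min = 53.95 h.
Threshold 40 h → overtime 13 h 57 min, regular 40 h 0 min.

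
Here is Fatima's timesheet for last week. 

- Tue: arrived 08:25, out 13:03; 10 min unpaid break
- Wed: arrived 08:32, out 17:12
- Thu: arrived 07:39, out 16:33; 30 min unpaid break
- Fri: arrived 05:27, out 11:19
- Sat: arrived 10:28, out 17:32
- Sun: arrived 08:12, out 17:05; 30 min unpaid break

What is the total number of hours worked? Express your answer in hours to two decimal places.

42.85 hours

Tue: 08:25–13:03 = 4 h 38 min; less 10 min break → 4 h 28 min
Wed: 08:32–17:12 = 8 h 40 min
Thu: 07:39–16:33 = 8 h 54 min; less 30 min break → 8 h 24 min
Fri: 05:27–11:19 = 5 h 52 min
Sat: 10:28–17:32 = 7 h 4 min
Sun: 08:12–17:05 = 8 h 53 min; less 30 min break → 8 h 23 min
Total: 4 h 28 min + 8 h 40 min + 8 h 24 min + 5 h 52 min + 7 h 4 min + 8 h 23 min = 42 h 51 min.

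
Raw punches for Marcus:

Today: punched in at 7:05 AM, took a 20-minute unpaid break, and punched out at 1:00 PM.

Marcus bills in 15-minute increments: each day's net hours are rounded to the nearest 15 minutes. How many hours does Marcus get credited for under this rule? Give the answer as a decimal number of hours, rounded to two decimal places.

Today: 7:05 AM–1:00 PM = 5 h 55 min − 20 min = 5 h 35 min → rounds to 5 h 30 min

5.50 hours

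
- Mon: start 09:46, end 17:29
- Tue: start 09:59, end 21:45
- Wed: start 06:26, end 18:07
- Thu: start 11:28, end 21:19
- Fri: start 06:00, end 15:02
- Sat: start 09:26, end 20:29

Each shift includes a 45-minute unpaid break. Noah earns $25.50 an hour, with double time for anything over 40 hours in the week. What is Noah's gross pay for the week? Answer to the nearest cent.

$1866.60

Mon: 09:46–17:29 = 7 h 43 min; less 45 min break → 6 h 58 min
Tue: 09:59–21:45 = 11 h 46 min; less 45 min break → 11 h 1 min
Wed: 06:26–18:07 = 11 h 41 min; less 45 min break → 10 h 56 min
Thu: 11:28–21:19 = 9 h 51 min; less 45 min break → 9 h 6 min
Fri: 06:00–15:02 = 9 h 2 min; less 45 min break → 8 h 17 min
Sat: 09:26–20:29 = 11 h 3 min; less 45 min break → 10 h 18 min
Total worked: 56 h 36 min = 3396 min.
Regular 40 h 0 min = 2400 min at $25.50/h; overtime 16 h 36 min = 996 min at $51.00/h.
Pay = (2400 × $25.50 + 996 × $51.00) ÷ 60 = $1866.60.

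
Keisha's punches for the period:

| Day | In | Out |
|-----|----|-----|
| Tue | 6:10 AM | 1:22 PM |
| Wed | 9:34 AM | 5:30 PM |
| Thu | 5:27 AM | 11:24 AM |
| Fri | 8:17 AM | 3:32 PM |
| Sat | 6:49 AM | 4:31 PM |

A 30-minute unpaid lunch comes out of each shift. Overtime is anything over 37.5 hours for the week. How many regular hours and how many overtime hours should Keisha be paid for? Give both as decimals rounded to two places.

Regular 35.53 hours, overtime 0.00 hours

Tue: 6:10 AM–1:22 PM = 7 h 12 min; less 30 min break → 6 h 42 min
Wed: 9:34 AM–5:30 PM = 7 h 56 min; less 30 min break → 7 h 26 min
Thu: 5:27 AM–11:24 AM = 5 h 57 min; less 30 min break → 5 h 27 min
Fri: 8:17 AM–3:32 PM = 7 h 15 min; less 30 min break → 6 h 45 min
Sat: 6:49 AM–4:31 PM = 9 h 42 min; less 30 min break → 9 h 12 min
Total worked: 35 h 32 min = 35.53 h.
Threshold 37.5 h → overtime 0 h 0 min, regular 35 h 32 min.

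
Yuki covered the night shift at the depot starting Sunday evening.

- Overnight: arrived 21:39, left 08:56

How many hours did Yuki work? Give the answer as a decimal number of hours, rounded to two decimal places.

11.28 hours

Overnight: 21:39 → midnight = 2 h 21 min; midnight → 08:56 = 8 h 56 min; span 11 h 17 min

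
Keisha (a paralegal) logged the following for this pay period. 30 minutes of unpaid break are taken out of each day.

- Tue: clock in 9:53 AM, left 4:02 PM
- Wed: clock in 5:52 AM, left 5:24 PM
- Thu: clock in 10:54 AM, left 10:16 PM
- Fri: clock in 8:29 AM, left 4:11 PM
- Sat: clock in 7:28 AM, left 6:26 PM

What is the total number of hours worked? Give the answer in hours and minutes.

Tue: 9:53 AM–4:02 PM = 6 h 9 min; less 30 min break → 5 h 39 min
Wed: 5:52 AM–5:24 PM = 11 h 32 min; less 30 min break → 11 h 2 min
Thu: 10:54 AM–10:16 PM = 11 h 22 min; less 30 min break → 10 h 52 min
Fri: 8:29 AM–4:11 PM = 7 h 42 min; less 30 min break → 7 h 12 min
Sat: 7:28 AM–6:26 PM = 10 h 58 min; less 30 min break → 10 h 28 min
Total: 5 h 39 min + 11 h 2 min + 10 h 52 min + 7 h 12 min + 10 h 28 min = 45 h 13 min.

45 h 13 min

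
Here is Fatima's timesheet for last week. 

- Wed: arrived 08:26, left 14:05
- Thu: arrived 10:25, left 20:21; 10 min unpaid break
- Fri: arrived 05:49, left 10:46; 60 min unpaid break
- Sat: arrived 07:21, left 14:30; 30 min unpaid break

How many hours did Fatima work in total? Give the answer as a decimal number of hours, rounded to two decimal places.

26.02 hours

Wed: 08:26–14:05 = 5 h 39 min
Thu: 10:25–20:21 = 9 h 56 min; less 10 min break → 9 h 46 min
Fri: 05:49–10:46 = 4 h 57 min; less 60 min break → 3 h 57 min
Sat: 07:21–14:30 = 7 h 9 min; less 30 min break → 6 h 39 min
Total: 5 h 39 min + 9 h 46 min + 3 h 57 min + 6 h 39 min = 26 h 1 min.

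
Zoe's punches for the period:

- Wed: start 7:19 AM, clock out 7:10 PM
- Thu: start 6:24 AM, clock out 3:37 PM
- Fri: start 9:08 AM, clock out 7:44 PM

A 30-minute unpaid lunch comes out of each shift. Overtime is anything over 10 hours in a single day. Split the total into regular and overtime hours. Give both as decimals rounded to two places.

Regular 28.72 hours, overtime 1.45 hours

Wed: 7:19 AM–7:10 PM = 11 h 51 min; less 30 min break → 11 h 21 min
Thu: 6:24 AM–3:37 PM = 9 h 13 min; less 30 min break → 8 h 43 min
Fri: 9:08 AM–7:44 PM = 10 h 36 min; less 30 min break → 10 h 6 min
Wed reg 10 h 0 min / OT 1 h 21 min; Thu reg 8 h 43 min / OT 0 h 0 min; Fri reg 10 h 0 min / OT 0 h 6 min.
Totals: regular 28 h 43 min, overtime 1 h 27 min.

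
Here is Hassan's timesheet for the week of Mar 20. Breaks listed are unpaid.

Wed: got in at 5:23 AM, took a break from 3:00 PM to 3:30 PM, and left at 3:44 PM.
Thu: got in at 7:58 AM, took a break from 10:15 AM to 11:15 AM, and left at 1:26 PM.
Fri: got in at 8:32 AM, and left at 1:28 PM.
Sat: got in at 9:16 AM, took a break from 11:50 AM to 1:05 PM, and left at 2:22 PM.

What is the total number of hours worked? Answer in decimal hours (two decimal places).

23.10 hours

Wed: 5:23 AM–3:44 PM = 10 h 21 min; less 30 min break → 9 h 51 min
Thu: 7:58 AM–1:26 PM = 5 h 28 min; less 60 min break → 4 h 28 min
Fri: 8:32 AM–1:28 PM = 4 h 56 min
Sat: 9:16 AM–2:22 PM = 5 h 6 min; less 75 min break → 3 h 51 min
Total: 9 h 51 min + 4 h 28 min + 4 h 56 min + 3 h 51 min = 23 h 6 min.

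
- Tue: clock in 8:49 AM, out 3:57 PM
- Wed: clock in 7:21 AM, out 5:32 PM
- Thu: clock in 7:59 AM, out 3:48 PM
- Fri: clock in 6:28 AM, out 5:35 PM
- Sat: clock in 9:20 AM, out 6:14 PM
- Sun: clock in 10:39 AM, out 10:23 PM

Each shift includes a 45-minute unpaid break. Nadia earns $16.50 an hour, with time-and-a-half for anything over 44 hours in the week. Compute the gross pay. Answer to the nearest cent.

Tue: 8:49 AM–3:57 PM = 7 h 8 min; less 45 min break → 6 h 23 min
Wed: 7:21 AM–5:32 PM = 10 h 11 min; less 45 min break → 9 h 26 min
Thu: 7:59 AM–3:48 PM = 7 h 49 min; less 45 min break → 7 h 4 min
Fri: 6:28 AM–5:35 PM = 11 h 7 min; less 45 min break → 10 h 22 min
Sat: 9:20 AM–6:14 PM = 8 h 54 min; less 45 min break → 8 h 9 min
Sun: 10:39 AM–10:23 PM = 11 h 44 min; less 45 min break → 10 h 59 min
Total worked: 52 h 23 min = 3143 min.
Regular 44 h 0 min = 2640 min at $16.50/h; overtime 8 h 23 min = 503 min at $24.75/h.
Pay = (2640 × $16.50 + 503 × $24.75) ÷ 60 = $933.49.

$933.49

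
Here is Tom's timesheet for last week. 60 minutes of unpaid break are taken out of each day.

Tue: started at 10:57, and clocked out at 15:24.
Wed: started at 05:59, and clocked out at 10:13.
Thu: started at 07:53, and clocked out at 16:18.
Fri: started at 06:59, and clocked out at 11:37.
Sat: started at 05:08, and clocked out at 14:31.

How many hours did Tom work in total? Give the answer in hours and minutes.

26 h 7 min

Tue: 10:57–15:24 = 4 h 27 min; less 60 min break → 3 h 27 min
Wed: 05:59–10:13 = 4 h 14 min; less 60 min break → 3 h 14 min
Thu: 07:53–16:18 = 8 h 25 min; less 60 min break → 7 h 25 min
Fri: 06:59–11:37 = 4 h 38 min; less 60 min break → 3 h 38 min
Sat: 05:08–14:31 = 9 h 23 min; less 60 min break → 8 h 23 min
Total: 3 h 27 min + 3 h 14 min + 7 h 25 min + 3 h 38 min + 8 h 23 min = 26 h 7 min.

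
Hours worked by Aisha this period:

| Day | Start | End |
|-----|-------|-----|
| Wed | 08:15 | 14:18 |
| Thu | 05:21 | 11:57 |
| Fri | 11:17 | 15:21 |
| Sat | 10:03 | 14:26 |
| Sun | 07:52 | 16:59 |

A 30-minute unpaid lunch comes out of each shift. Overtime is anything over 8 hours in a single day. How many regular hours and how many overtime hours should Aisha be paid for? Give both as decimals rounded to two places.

Wed: 08:15–14:18 = 6 h 3 min; less 30 min break → 5 h 33 min
Thu: 05:21–11:57 = 6 h 36 min; less 30 min break → 6 h 6 min
Fri: 11:17–15:21 = 4 h 4 min; less 30 min break → 3 h 34 min
Sat: 10:03–14:26 = 4 h 23 min; less 30 min break → 3 h 53 min
Sun: 07:52–16:59 = 9 h 7 min; less 30 min break → 8 h 37 min
Wed reg 5 h 33 min / OT 0 h 0 min; Thu reg 6 h 6 min / OT 0 h 0 min; Fri reg 3 h 34 min / OT 0 h 0 min; Sat reg 3 h 53 min / OT 0 h 0 min; Sun reg 8 h 0 min / OT 0 h 37 min.
Totals: regular 27 h 6 min, overtime 0 h 37 min.

Regular 27.10 hours, overtime 0.62 hours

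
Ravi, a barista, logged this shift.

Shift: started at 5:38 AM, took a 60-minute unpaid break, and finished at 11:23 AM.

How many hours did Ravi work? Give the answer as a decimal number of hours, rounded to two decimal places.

Shift: 5:38 AM–11:23 AM = 5 h 45 min; less 60 min break → 4 h 45 min

4.75 hours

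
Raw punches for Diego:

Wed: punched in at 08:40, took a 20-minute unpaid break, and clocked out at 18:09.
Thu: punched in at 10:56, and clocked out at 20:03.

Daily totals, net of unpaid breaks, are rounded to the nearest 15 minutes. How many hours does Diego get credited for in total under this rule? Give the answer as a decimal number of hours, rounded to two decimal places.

Wed: 08:40–18:09 = 9 h 29 min − 20 min = 9 h 9 min → rounds to 9 h 15 min
Thu: 10:56–20:03 = 9 h 7 min → rounds to 9 h 0 min
Total credited: 18 h 15 min.

18.25 hours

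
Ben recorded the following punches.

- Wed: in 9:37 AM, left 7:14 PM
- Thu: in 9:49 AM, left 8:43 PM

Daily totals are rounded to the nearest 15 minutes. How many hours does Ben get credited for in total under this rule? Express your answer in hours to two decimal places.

20.50 hours

Wed: 9:37 AM–7:14 PM = 9 h 37 min → rounds to 9 h 30 min
Thu: 9:49 AM–8:43 PM = 10 h 54 min → rounds to 11 h 0 min
Total credited: 20 h 30 min.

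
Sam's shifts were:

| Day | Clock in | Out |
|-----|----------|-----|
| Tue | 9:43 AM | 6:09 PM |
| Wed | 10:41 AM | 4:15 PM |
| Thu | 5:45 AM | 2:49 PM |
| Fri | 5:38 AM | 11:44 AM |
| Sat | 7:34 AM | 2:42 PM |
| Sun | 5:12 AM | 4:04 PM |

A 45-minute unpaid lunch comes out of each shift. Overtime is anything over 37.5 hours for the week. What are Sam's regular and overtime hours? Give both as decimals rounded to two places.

Regular 37.50 hours, overtime 5.17 hours

Tue: 9:43 AM–6:09 PM = 8 h 26 min; less 45 min break → 7 h 41 min
Wed: 10:41 AM–4:15 PM = 5 h 34 min; less 45 min break → 4 h 49 min
Thu: 5:45 AM–2:49 PM = 9 h 4 min; less 45 min break → 8 h 19 min
Fri: 5:38 AM–11:44 AM = 6 h 6 min; less 45 min break → 5 h 21 min
Sat: 7:34 AM–2:42 PM = 7 h 8 min; less 45 min break → 6 h 23 min
Sun: 5:12 AM–4:04 PM = 10 h 52 min; less 45 min break → 10 h 7 min
Total worked: 42 h 40 min = 42.67 h.
Threshold 37.5 h → overtime 5 h 10 min, regular 37 h 30 min.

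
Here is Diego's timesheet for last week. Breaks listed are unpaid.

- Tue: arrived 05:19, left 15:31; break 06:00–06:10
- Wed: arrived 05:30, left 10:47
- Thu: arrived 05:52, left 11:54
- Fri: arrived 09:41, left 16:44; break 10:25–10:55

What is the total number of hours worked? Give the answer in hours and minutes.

27 h 54 min

Tue: 05:19–15:31 = 10 h 12 min; less 10 min break → 10 h 2 min
Wed: 05:30–10:47 = 5 h 17 min
Thu: 05:52–11:54 = 6 h 2 min
Fri: 09:41–16:44 = 7 h 3 min; less 30 min break → 6 h 33 min
Total: 10 h 2 min + 5 h 17 min + 6 h 2 min + 6 h 33 min = 27 h 54 min.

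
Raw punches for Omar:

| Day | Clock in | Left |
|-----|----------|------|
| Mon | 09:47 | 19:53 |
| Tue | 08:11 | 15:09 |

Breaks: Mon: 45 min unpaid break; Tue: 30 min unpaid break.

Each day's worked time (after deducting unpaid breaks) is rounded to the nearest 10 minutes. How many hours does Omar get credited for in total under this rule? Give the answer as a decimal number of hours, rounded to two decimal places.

Mon: 09:47–19:53 = 10 h 6 min − 45 min = 9 h 21 min → rounds to 9 h 20 min
Tue: 08:11–15:09 = 6 h 58 min − 30 min = 6 h 28 min → rounds to 6 h 30 min
Total credited: 15 h 50 min.

15.83 hours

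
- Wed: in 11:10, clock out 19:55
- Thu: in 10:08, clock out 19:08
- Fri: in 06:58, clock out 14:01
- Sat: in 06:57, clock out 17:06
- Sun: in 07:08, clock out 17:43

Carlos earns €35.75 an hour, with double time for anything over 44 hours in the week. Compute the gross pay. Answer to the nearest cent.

€1682.63

Wed: 11:10–19:55 = 8 h 45 min
Thu: 10:08–19:08 = 9 h 0 min
Fri: 06:58–14:01 = 7 h 3 min
Sat: 06:57–17:06 = 10 h 9 min
Sun: 07:08–17:43 = 10 h 35 min
Total worked: 45 h 32 min = 2732 min.
Regular 44 h 0 min = 2640 min at €35.75/h; overtime 1 h 32 min = 92 min at €71.50/h.
Pay = (2640 × €35.75 + 92 × €71.50) ÷ 60 = €1682.63.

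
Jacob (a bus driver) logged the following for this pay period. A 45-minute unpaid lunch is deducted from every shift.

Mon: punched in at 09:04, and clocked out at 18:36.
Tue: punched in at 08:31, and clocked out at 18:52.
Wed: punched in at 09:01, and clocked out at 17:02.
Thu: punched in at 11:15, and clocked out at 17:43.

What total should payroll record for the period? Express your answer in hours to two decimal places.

31.37 hours

Mon: 09:04–18:36 = 9 h 32 min; less 45 min break → 8 h 47 min
Tue: 08:31–18:52 = 10 h 21 min; less 45 min break → 9 h 36 min
Wed: 09:01–17:02 = 8 h 1 min; less 45 min break → 7 h 16 min
Thu: 11:15–17:43 = 6 h 28 min; less 45 min break → 5 h 43 min
Total: 8 h 47 min + 9 h 36 min + 7 h 16 min + 5 h 43 min = 31 h 22 min.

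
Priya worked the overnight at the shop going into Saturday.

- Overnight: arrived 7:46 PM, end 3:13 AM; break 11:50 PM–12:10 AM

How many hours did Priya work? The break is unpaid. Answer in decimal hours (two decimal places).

7.12 hours

Overnight: 7:46 PM → midnight = 4 h 14 min; midnight → 3:13 AM = 3 h 13 min; span 7 h 27 min; less 20 min break → 7 h 7 min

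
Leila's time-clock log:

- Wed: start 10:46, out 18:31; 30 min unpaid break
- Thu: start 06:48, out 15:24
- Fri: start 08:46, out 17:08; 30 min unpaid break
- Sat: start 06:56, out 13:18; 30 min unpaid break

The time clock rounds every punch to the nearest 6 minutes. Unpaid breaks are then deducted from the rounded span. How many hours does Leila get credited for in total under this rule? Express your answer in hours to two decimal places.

Wed: in 10:46→10:48, out 18:31→18:30; 7 h 42 min − 30 min = 7 h 12 min
Thu: in 06:48→06:48, out 15:24→15:24; 8 h 36 min
Fri: in 08:46→08:48, out 17:08→17:06; 8 h 18 min − 30 min = 7 h 48 min
Sat: in 06:56→06:54, out 13:18→13:18; 6 h 24 min − 30 min = 5 h 54 min
Total credited: 29 h 30 min.

29.50 hours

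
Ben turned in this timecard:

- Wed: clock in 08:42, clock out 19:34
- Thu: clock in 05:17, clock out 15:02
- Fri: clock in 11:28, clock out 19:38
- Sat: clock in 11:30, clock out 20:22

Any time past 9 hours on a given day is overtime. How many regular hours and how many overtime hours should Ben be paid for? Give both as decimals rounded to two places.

Wed: 08:42–19:34 = 10 h 52 min
Thu: 05:17–15:02 = 9 h 45 min
Fri: 11:28–19:38 = 8 h 10 min
Sat: 11:30–20:22 = 8 h 52 min
Wed reg 9 h 0 min / OT 1 h 52 min; Thu reg 9 h 0 min / OT 0 h 45 min; Fri reg 8 h 10 min / OT 0 h 0 min; Sat reg 8 h 52 min / OT 0 h 0 min.
Totals: regular 35 h 2 min, overtime 2 h 37 min.

Regular 35.03 hours, overtime 2.62 hours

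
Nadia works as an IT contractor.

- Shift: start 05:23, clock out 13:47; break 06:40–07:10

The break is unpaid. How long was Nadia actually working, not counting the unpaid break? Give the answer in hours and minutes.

Shift: 05:23–13:47 = 8 h 24 min; less 30 min break → 7 h 54 min

7 h 54 min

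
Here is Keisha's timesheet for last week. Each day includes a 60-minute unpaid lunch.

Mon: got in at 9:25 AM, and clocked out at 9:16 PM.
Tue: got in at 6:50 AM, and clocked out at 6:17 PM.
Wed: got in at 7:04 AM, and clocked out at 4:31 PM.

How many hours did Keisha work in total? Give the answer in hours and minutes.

29 h 45 min

Mon: 9:25 AM–9:16 PM = 11 h 51 min; less 60 min break → 10 h 51 min
Tue: 6:50 AM–6:17 PM = 11 h 27 min; less 60 min break → 10 h 27 min
Wed: 7:04 AM–4:31 PM = 9 h 27 min; less 60 min break → 8 h 27 min
Total: 10 h 51 min + 10 h 27 min + 8 h 27 min = 29 h 45 min.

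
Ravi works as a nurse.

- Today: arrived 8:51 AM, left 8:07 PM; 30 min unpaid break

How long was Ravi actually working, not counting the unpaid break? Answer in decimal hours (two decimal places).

Today: 8:51 AM–8:07 PM = 11 h 16 min; less 30 min break → 10 h 46 min

10.77 hours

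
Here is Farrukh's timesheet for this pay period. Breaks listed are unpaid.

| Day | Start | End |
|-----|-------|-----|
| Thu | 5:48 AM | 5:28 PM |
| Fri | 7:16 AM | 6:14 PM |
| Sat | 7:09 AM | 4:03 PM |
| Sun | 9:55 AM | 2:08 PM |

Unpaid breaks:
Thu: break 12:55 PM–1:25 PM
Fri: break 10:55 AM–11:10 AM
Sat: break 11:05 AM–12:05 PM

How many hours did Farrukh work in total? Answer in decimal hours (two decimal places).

Thu: 5:48 AM–5:28 PM = 11 h 40 min; less 30 min break → 11 h 10 min
Fri: 7:16 AM–6:14 PM = 10 h 58 min; less 15 min break → 10 h 43 min
Sat: 7:09 AM–4:03 PM = 8 h 54 min; less 60 min break → 7 h 54 min
Sun: 9:55 AM–2:08 PM = 4 h 13 min
Total: 11 h 10 min + 10 h 43 min + 7 h 54 min + 4 h 13 min = 34 h 0 min.

34.00 hours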